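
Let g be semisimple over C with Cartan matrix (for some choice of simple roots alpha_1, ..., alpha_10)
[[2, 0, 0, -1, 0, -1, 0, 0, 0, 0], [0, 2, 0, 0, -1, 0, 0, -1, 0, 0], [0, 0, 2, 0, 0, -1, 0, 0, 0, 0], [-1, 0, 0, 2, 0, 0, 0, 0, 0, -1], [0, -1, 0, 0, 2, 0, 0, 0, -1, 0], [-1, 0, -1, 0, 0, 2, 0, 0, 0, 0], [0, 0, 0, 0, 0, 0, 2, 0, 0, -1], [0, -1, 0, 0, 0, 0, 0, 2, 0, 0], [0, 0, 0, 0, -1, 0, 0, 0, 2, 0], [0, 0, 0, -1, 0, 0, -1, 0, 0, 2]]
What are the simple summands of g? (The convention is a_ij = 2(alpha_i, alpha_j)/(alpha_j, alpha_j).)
The diagram associated to this matrix has two connected components: the simple roots {alpha_2, alpha_5, alpha_8, alpha_9} form a chain of 4 nodes with single edges (A_4), and {alpha_1, alpha_3, alpha_4, alpha_6, alpha_7, alpha_10} form a chain of 6 nodes with single edges (A_6). A semisimple Lie algebra decomposes uniquely as the direct sum of simple ideals, one per connected component of its Dynkin diagram, so g ≅ A_4 ⊕ A_6 (dimension 24 + 48 = 72).

A_4 ⊕ A_6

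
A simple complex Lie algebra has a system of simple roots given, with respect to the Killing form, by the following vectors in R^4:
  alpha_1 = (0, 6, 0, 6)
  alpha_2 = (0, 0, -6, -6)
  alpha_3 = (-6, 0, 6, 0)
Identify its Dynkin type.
A3

Compute the Cartan integers a_ij = 2(alpha_i, alpha_j)/(alpha_j, alpha_j); the resulting 3x3 Cartan matrix is
[[2, -1, 0], [-1, 2, -1], [0, -1, 2]].
All simple roots have the same length, so the diagram is simply laced. The associated Dynkin diagram is a chain of 3 nodes with single edges (A_3), so the type is A_3 (the algebra sl(4)).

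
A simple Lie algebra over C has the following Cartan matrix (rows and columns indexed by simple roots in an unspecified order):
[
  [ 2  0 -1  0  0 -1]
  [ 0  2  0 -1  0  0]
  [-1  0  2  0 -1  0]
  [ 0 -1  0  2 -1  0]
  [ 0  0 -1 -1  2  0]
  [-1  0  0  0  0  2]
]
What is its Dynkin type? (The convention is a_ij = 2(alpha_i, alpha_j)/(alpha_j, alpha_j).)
type A_6

The matrix has rank 6 with 2's on the diagonal. Reading the off-diagonal entries as Dynkin edges (a single edge where a_ij = a_ji = -1; a double or triple edge where a_ij * a_ji = 2 or 3), the diagram is a chain of 6 nodes with single edges (A_6). One simple-root ordering that puts it in standard form is (alpha_2, alpha_4, alpha_5, alpha_3, alpha_1, alpha_6). So the algebra is type A_6, i.e. sl(7).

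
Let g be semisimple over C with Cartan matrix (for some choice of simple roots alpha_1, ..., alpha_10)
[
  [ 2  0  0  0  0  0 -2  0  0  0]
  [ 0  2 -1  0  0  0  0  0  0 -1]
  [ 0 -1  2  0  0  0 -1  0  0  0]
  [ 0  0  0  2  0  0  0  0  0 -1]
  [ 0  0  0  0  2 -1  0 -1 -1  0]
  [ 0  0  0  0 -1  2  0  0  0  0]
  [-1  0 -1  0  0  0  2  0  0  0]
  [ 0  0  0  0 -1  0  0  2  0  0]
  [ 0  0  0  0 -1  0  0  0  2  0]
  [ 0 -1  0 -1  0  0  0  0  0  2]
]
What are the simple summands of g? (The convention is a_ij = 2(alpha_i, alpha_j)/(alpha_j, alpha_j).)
The diagram associated to this matrix has two connected components: the simple roots {alpha_1, alpha_2, alpha_3, alpha_4, alpha_7, alpha_10} form a chain of 6 nodes with a double edge at one end; the terminal node there is the unique long simple root (C_6), and {alpha_5, alpha_6, alpha_8, alpha_9} form a chain of 2 nodes with a fork of two nodes at one end (D_4). A semisimple Lie algebra decomposes uniquely as the direct sum of simple ideals, one per connected component of its Dynkin diagram, so g ≅ C_6 ⊕ D_4 (dimension 78 + 28 = 106).

C_6 ⊕ D_4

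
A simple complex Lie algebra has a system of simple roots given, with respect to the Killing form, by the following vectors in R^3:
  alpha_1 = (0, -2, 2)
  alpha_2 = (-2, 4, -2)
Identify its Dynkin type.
G2

Compute the Cartan integers a_ij = 2(alpha_i, alpha_j)/(alpha_j, alpha_j); the resulting 2x2 Cartan matrix is
[[2, -1], [-3, 2]].
The roots have two lengths (squared-length ratio 3:1); the short ones are alpha_{1}. The associated Dynkin diagram is two nodes joined by a triple edge (G_2), so the type is G_2.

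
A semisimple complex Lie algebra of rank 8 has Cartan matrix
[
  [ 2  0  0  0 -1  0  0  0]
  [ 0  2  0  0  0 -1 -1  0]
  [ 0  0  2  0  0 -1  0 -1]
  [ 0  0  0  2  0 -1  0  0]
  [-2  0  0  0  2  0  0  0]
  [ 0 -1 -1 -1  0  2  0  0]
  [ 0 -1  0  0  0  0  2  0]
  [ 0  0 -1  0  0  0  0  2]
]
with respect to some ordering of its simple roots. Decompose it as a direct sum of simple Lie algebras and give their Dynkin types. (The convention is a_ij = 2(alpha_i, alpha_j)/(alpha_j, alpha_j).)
The diagram associated to this matrix has two connected components: the simple roots {alpha_1, alpha_5} form a chain of 2 nodes with a double edge at one end; the terminal node there is the unique short simple root (B_2), and {alpha_2, alpha_3, alpha_4, alpha_6, alpha_7, alpha_8} form a chain of 5 nodes with one extra node attached to the third node from one end (E_6). A semisimple Lie algebra decomposes uniquely as the direct sum of simple ideals, one per connected component of its Dynkin diagram, so g ≅ B_2 ⊕ E_6 (dimension 10 + 78 = 88).

type B_2 + type E_6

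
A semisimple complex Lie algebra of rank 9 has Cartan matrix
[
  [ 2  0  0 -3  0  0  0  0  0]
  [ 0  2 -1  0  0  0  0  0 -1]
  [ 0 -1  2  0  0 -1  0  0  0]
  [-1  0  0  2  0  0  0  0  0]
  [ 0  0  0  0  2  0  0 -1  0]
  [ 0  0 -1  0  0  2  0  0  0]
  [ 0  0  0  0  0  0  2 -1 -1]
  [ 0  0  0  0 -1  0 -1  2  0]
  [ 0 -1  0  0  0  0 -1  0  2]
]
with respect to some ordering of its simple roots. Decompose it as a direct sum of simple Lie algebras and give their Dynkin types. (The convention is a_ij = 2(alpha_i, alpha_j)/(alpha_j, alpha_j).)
A_7 (sl(8)) + G_2

The diagram associated to this matrix has two connected components: the simple roots {alpha_2, alpha_3, alpha_5, alpha_6, alpha_7, alpha_8, alpha_9} form a chain of 7 nodes with single edges (A_7), and {alpha_1, alpha_4} form two nodes joined by a triple edge (G_2). A semisimple Lie algebra decomposes uniquely as the direct sum of simple ideals, one per connected component of its Dynkin diagram, so g ≅ A_7 ⊕ G_2 (dimension 63 + 14 = 77).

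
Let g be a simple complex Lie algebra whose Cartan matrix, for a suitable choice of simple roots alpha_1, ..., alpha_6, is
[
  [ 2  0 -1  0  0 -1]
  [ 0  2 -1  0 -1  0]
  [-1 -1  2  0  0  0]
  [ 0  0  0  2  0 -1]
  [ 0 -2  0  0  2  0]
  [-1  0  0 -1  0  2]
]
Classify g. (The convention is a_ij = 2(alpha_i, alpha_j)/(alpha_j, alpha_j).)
C_6

The matrix has rank 6 with 2's on the diagonal. Reading the off-diagonal entries as Dynkin edges (a single edge where a_ij = a_ji = -1; a double or triple edge where a_ij * a_ji = 2 or 3), the diagram is a chain of 6 nodes with a double edge at one end; the terminal node there is the unique long simple root (C_6). One simple-root ordering that puts it in standard form is (alpha_4, alpha_6, alpha_1, alpha_3, alpha_2, alpha_5). So the algebra is type C_6, i.e. sp(12).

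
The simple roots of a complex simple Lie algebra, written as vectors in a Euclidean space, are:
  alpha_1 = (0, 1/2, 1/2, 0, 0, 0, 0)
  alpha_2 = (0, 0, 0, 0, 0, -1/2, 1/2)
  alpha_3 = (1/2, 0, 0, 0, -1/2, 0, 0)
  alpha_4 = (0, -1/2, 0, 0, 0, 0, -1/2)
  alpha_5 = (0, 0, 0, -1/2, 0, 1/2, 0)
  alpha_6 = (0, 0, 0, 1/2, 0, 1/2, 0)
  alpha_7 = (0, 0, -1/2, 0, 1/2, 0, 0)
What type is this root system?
D7

Compute the Cartan integers a_ij = 2(alpha_i, alpha_j)/(alpha_j, alpha_j); the resulting 7x7 Cartan matrix is
[[2, 0, 0, -1, 0, 0, -1], [0, 2, 0, -1, -1, -1, 0], [0, 0, 2, 0, 0, 0, -1], [-1, -1, 0, 2, 0, 0, 0], [0, -1, 0, 0, 2, 0, 0], [0, -1, 0, 0, 0, 2, 0], [-1, 0, -1, 0, 0, 0, 2]].
All simple roots have the same length, so the diagram is simply laced. The associated Dynkin diagram is a chain of 5 nodes with a fork of two nodes at one end (D_7), so the type is D_7 (the algebra so(14)).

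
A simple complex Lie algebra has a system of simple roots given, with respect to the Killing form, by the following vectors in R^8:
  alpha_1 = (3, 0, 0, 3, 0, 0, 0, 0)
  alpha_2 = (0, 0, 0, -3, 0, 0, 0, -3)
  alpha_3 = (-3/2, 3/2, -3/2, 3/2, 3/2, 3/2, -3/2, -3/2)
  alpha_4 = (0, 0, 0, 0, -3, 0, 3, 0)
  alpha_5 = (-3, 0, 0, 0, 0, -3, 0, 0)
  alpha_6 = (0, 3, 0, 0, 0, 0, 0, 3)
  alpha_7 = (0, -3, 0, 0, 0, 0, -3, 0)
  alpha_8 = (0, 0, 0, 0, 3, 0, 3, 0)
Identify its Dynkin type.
Compute the Cartan integers a_ij = 2(alpha_i, alpha_j)/(alpha_j, alpha_j); the resulting 8x8 Cartan matrix is
[[2, -1, 0, 0, -1, 0, 0, 0], [-1, 2, 0, 0, 0, -1, 0, 0], [0, 0, 2, -1, 0, 0, 0, 0], [0, 0, -1, 2, 0, 0, -1, 0], [-1, 0, 0, 0, 2, 0, 0, 0], [0, -1, 0, 0, 0, 2, -1, 0], [0, 0, 0, -1, 0, -1, 2, -1], [0, 0, 0, 0, 0, 0, -1, 2]].
All simple roots have the same length, so the diagram is simply laced. The associated Dynkin diagram is a chain of 7 nodes with one extra node attached to the third node from one end (E_8), so the type is E_8.

E8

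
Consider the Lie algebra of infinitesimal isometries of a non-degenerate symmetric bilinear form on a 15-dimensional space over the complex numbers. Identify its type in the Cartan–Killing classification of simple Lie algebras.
This is so(15) with 15 odd, which has dimension 15(15-1)/2 = 105 and rank (15-1)/2 = 7. In the classification of classical Lie algebras, the orthogonal algebra so(2n+1) in an odd number of variables has type B_n; here n = 7, so the Dynkin diagram is a chain of 7 nodes with a double edge at one end; the terminal node there is the unique short simple root (B_7). Hence the type is B_7.

B7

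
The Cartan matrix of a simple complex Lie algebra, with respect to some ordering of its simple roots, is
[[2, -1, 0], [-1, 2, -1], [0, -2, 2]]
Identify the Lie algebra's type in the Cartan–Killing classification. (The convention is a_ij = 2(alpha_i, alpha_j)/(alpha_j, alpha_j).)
C3

The matrix has rank 3 with 2's on the diagonal. Reading the off-diagonal entries as Dynkin edges (a single edge where a_ij = a_ji = -1; a double or triple edge where a_ij * a_ji = 2 or 3), the diagram is a chain of 3 nodes with a double edge at one end; the terminal node there is the unique long simple root (C_3). One simple-root ordering that puts it in standard form is (alpha_1, alpha_2, alpha_3). So the algebra is type C_3, i.e. sp(6).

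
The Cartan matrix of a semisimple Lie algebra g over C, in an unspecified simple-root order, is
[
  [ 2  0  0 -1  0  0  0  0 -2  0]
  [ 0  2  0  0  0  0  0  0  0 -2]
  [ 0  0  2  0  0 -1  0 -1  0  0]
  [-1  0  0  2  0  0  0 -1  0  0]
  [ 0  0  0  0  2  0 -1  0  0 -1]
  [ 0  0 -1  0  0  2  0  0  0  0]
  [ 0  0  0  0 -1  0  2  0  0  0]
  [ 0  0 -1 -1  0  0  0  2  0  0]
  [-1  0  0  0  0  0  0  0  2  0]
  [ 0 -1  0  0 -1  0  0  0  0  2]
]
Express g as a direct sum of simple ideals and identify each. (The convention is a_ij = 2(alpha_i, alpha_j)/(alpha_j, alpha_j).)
The diagram associated to this matrix has two connected components: the simple roots {alpha_1, alpha_3, alpha_4, alpha_6, alpha_8, alpha_9} form a chain of 6 nodes with a double edge at one end; the terminal node there is the unique short simple root (B_6), and {alpha_2, alpha_5, alpha_7, alpha_10} form a chain of 4 nodes with a double edge at one end; the terminal node there is the unique long simple root (C_4). A semisimple Lie algebra decomposes uniquely as the direct sum of simple ideals, one per connected component of its Dynkin diagram, so g ≅ B_6 ⊕ C_4 (dimension 78 + 36 = 114).

B_6 + C_4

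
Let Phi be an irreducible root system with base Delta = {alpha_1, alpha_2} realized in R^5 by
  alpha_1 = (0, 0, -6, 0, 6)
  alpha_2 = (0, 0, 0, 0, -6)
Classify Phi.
Compute the Cartan integers a_ij = 2(alpha_i, alpha_j)/(alpha_j, alpha_j); the resulting 2x2 Cartan matrix is
[[2, -2], [-1, 2]].
The roots have two lengths (squared-length ratio 2:1); the short ones are alpha_{2}. The associated Dynkin diagram is a chain of 2 nodes with a double edge at one end; the terminal node there is the unique short simple root (B_2), so the type is B_2 (the algebra so(5)).

type B_2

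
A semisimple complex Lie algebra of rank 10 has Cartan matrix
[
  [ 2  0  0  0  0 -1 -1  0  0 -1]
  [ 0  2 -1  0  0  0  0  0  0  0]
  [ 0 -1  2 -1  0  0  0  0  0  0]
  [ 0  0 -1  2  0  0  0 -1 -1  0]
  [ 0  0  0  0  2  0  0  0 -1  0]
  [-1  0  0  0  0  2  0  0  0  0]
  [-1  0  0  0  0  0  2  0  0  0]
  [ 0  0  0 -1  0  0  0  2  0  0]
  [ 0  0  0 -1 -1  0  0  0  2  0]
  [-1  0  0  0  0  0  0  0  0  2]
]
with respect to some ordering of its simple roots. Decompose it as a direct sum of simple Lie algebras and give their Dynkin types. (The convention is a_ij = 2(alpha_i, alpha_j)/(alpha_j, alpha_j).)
The diagram associated to this matrix has two connected components: the simple roots {alpha_1, alpha_6, alpha_7, alpha_10} form a chain of 2 nodes with a fork of two nodes at one end (D_4), and {alpha_2, alpha_3, alpha_4, alpha_5, alpha_8, alpha_9} form a chain of 5 nodes with one extra node attached to the third node from one end (E_6). A semisimple Lie algebra decomposes uniquely as the direct sum of simple ideals, one per connected component of its Dynkin diagram, so g ≅ D_4 ⊕ E_6 (dimension 28 + 78 = 106).

D4 ⊕ E6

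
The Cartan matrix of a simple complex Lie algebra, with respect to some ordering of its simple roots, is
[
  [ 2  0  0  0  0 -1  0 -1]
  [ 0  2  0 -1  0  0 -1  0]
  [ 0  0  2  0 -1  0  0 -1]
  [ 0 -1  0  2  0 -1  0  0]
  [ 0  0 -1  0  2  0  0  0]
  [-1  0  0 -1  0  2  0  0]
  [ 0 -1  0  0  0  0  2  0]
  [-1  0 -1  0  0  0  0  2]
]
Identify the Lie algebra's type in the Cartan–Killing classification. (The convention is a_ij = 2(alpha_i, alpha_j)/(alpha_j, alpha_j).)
A8

The matrix has rank 8 with 2's on the diagonal. Reading the off-diagonal entries as Dynkin edges (a single edge where a_ij = a_ji = -1; a double or triple edge where a_ij * a_ji = 2 or 3), the diagram is a chain of 8 nodes with single edges (A_8). One simple-root ordering that puts it in standard form is (alpha_7, alpha_2, alpha_4, alpha_6, alpha_1, alpha_8, alpha_3, alpha_5). So the algebra is type A_8, i.e. sl(9).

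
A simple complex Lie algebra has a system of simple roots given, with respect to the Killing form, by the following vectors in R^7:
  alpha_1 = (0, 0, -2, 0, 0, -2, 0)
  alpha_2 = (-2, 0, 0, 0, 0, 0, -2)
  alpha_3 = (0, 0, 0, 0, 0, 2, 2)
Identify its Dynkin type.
A_3 (sl(4))

Compute the Cartan integers a_ij = 2(alpha_i, alpha_j)/(alpha_j, alpha_j); the resulting 3x3 Cartan matrix is
[[2, 0, -1], [0, 2, -1], [-1, -1, 2]].
All simple roots have the same length, so the diagram is simply laced. The associated Dynkin diagram is a chain of 3 nodes with single edges (A_3), so the type is A_3 (the algebra sl(4)).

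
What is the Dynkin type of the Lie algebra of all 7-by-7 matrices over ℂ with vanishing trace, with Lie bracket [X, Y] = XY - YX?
A_6

This is sl(7), which has dimension 7^2 - 1 = 48 and rank 7 - 1 = 6 (a Cartan subalgebra is the diagonal traceless matrices). In the classification of classical Lie algebras, the special linear algebra sl(n+1) has type A_n; here n = 6, so the Dynkin diagram is a chain of 6 nodes with single edges (A_6). Hence the type is A_6.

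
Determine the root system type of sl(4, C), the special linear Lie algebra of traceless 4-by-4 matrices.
This is sl(4), which has dimension 4^2 - 1 = 15 and rank 4 - 1 = 3 (a Cartan subalgebra is the diagonal traceless matrices). In the classification of classical Lie algebras, the special linear algebra sl(n+1) has type A_n; here n = 3, so the Dynkin diagram is a chain of 3 nodes with single edges (A_3). Hence the type is A_3.

A_3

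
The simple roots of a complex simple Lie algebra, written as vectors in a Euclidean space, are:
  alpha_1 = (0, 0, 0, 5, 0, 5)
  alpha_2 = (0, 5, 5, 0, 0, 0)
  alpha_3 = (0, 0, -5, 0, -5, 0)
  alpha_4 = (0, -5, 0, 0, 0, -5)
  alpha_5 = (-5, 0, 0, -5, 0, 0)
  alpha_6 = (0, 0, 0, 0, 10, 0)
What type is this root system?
Compute the Cartan integers a_ij = 2(alpha_i, alpha_j)/(alpha_j, alpha_j); the resulting 6x6 Cartan matrix is
[[2, 0, 0, -1, -1, 0], [0, 2, -1, -1, 0, 0], [0, -1, 2, 0, 0, -1], [-1, -1, 0, 2, 0, 0], [-1, 0, 0, 0, 2, 0], [0, 0, -2, 0, 0, 2]].
The roots have two lengths (squared-length ratio 2:1); the short ones are alpha_{1,2,3,4,5}. The associated Dynkin diagram is a chain of 6 nodes with a double edge at one end; the terminal node there is the unique long simple root (C_6), so the type is C_6 (the algebra sp(12)).

type C_6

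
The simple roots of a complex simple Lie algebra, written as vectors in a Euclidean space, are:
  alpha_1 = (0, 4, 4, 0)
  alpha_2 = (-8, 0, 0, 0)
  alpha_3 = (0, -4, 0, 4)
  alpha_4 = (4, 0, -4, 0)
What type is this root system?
C_4

Compute the Cartan integers a_ij = 2(alpha_i, alpha_j)/(alpha_j, alpha_j); the resulting 4x4 Cartan matrix is
[[2, 0, -1, -1], [0, 2, 0, -2], [-1, 0, 2, 0], [-1, -1, 0, 2]].
The roots have two lengths (squared-length ratio 2:1); the short ones are alpha_{1,3,4}. The associated Dynkin diagram is a chain of 4 nodes with a double edge at one end; the terminal node there is the unique long simple root (C_4), so the type is C_4 (the algebra sp(8)).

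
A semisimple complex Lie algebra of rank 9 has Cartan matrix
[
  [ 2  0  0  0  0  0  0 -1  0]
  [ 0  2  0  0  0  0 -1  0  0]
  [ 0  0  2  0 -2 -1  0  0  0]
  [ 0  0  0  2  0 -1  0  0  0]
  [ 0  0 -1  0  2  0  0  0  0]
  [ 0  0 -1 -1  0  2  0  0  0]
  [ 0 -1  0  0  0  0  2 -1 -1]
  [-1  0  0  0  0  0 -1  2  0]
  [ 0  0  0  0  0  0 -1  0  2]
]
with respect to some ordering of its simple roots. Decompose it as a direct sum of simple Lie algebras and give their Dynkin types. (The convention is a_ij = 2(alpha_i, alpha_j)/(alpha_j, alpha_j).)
The diagram associated to this matrix has two connected components: the simple roots {alpha_3, alpha_4, alpha_5, alpha_6} form a chain of 4 nodes with a double edge at one end; the terminal node there is the unique short simple root (B_4), and {alpha_1, alpha_2, alpha_7, alpha_8, alpha_9} form a chain of 3 nodes with a fork of two nodes at one end (D_5). A semisimple Lie algebra decomposes uniquely as the direct sum of simple ideals, one per connected component of its Dynkin diagram, so g ≅ B_4 ⊕ D_5 (dimension 36 + 45 = 81).

B4 ⊕ D5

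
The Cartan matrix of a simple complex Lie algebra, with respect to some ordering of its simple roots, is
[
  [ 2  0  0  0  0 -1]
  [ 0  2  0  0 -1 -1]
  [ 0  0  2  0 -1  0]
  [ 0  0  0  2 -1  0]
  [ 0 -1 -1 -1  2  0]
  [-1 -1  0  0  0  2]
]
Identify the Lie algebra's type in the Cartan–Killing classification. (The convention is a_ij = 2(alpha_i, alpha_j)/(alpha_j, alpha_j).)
The matrix has rank 6 with 2's on the diagonal. Reading the off-diagonal entries as Dynkin edges (a single edge where a_ij = a_ji = -1; a double or triple edge where a_ij * a_ji = 2 or 3), the diagram is a chain of 4 nodes with a fork of two nodes at one end (D_6). One simple-root ordering that puts it in standard form is (alpha_1, alpha_6, alpha_2, alpha_5, alpha_3, alpha_4). So the algebra is type D_6, i.e. so(12).

type D_6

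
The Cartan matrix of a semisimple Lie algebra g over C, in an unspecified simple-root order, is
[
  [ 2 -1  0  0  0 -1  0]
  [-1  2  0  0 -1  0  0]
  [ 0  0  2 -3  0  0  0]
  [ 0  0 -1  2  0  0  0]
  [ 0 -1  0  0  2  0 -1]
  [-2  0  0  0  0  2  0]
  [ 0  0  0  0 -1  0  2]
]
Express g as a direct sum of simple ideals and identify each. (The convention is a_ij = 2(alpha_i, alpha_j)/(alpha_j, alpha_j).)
C5 ⊕ G2

The diagram associated to this matrix has two connected components: the simple roots {alpha_1, alpha_2, alpha_5, alpha_6, alpha_7} form a chain of 5 nodes with a double edge at one end; the terminal node there is the unique long simple root (C_5), and {alpha_3, alpha_4} form two nodes joined by a triple edge (G_2). A semisimple Lie algebra decomposes uniquely as the direct sum of simple ideals, one per connected component of its Dynkin diagram, so g ≅ C_5 ⊕ G_2 (dimension 55 + 14 = 69).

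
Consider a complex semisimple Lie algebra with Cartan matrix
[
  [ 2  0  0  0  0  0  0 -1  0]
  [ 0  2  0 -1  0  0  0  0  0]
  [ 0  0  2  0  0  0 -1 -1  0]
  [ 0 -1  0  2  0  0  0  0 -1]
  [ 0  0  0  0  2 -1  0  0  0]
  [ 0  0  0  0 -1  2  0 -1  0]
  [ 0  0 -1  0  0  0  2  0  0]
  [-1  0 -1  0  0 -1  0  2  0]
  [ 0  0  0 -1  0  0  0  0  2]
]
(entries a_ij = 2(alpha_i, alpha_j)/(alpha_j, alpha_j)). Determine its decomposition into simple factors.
The diagram associated to this matrix has two connected components: the simple roots {alpha_2, alpha_4, alpha_9} form a chain of 3 nodes with single edges (A_3), and {alpha_1, alpha_3, alpha_5, alpha_6, alpha_7, alpha_8} form a chain of 5 nodes with one extra node attached to the third node from one end (E_6). A semisimple Lie algebra decomposes uniquely as the direct sum of simple ideals, one per connected component of its Dynkin diagram, so g ≅ A_3 ⊕ E_6 (dimension 15 + 78 = 93).

A3 ⊕ E6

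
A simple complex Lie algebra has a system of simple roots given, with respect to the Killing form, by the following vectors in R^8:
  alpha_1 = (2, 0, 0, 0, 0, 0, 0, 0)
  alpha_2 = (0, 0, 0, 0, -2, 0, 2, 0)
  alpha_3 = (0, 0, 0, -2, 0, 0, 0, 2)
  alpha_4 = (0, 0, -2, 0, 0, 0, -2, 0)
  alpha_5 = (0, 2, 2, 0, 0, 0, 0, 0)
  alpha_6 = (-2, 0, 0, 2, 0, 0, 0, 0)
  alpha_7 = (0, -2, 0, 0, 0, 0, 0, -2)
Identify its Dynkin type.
Compute the Cartan integers a_ij = 2(alpha_i, alpha_j)/(alpha_j, alpha_j); the resulting 7x7 Cartan matrix is
[[2, 0, 0, 0, 0, -1, 0], [0, 2, 0, -1, 0, 0, 0], [0, 0, 2, 0, 0, -1, -1], [0, -1, 0, 2, -1, 0, 0], [0, 0, 0, -1, 2, 0, -1], [-2, 0, -1, 0, 0, 2, 0], [0, 0, -1, 0, -1, 0, 2]].
The roots have two lengths (squared-length ratio 2:1); the short ones are alpha_{1}. The associated Dynkin diagram is a chain of 7 nodes with a double edge at one end; the terminal node there is the unique short simple root (B_7), so the type is B_7 (the algebra so(15)).

B7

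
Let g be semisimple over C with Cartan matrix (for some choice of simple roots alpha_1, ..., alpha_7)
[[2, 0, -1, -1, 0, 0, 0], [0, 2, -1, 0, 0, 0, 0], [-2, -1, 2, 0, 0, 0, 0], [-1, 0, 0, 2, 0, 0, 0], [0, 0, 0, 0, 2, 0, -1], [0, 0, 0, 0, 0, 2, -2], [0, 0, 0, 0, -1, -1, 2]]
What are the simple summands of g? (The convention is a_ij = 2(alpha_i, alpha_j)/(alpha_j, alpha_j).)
The diagram associated to this matrix has two connected components: the simple roots {alpha_5, alpha_6, alpha_7} form a chain of 3 nodes with a double edge at one end; the terminal node there is the unique long simple root (C_3), and {alpha_1, alpha_2, alpha_3, alpha_4} form a chain of 4 nodes with a double edge between the middle two (F_4). A semisimple Lie algebra decomposes uniquely as the direct sum of simple ideals, one per connected component of its Dynkin diagram, so g ≅ C_3 ⊕ F_4 (dimension 21 + 52 = 73).

C3 + F4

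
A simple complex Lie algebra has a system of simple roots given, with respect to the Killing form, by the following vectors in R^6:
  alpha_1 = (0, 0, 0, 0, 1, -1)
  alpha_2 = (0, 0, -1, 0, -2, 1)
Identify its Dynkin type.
Compute the Cartan integers a_ij = 2(alpha_i, alpha_j)/(alpha_j, alpha_j); the resulting 2x2 Cartan matrix is
[[2, -1], [-3, 2]].
The roots have two lengths (squared-length ratio 3:1); the short ones are alpha_{1}. The associated Dynkin diagram is two nodes joined by a triple edge (G_2), so the type is G_2.

G_2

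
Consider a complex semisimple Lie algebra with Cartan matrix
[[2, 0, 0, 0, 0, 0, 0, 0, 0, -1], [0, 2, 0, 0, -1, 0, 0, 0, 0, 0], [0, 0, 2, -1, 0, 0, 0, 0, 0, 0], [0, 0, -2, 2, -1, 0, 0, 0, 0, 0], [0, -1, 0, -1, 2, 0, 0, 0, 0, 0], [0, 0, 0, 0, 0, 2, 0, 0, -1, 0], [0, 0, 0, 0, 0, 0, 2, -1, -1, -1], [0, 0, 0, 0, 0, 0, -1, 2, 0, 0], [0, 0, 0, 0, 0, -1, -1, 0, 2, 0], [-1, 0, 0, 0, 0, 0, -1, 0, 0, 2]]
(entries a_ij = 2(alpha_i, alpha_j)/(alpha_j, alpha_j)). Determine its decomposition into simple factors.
B_4 + E_6

The diagram associated to this matrix has two connected components: the simple roots {alpha_2, alpha_3, alpha_4, alpha_5} form a chain of 4 nodes with a double edge at one end; the terminal node there is the unique short simple root (B_4), and {alpha_1, alpha_6, alpha_7, alpha_8, alpha_9, alpha_10} form a chain of 5 nodes with one extra node attached to the third node from one end (E_6). A semisimple Lie algebra decomposes uniquely as the direct sum of simple ideals, one per connected component of its Dynkin diagram, so g ≅ B_4 ⊕ E_6 (dimension 36 + 78 = 114).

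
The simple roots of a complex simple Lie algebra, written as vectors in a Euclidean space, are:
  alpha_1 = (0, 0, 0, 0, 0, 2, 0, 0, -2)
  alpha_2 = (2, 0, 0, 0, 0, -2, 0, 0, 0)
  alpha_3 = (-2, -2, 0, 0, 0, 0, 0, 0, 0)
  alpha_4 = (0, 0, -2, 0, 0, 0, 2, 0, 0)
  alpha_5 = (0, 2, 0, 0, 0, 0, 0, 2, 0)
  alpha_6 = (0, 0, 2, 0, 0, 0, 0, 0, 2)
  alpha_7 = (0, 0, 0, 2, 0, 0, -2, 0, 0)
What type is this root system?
Compute the Cartan integers a_ij = 2(alpha_i, alpha_j)/(alpha_j, alpha_j); the resulting 7x7 Cartan matrix is
[[2, -1, 0, 0, 0, -1, 0], [-1, 2, -1, 0, 0, 0, 0], [0, -1, 2, 0, -1, 0, 0], [0, 0, 0, 2, 0, -1, -1], [0, 0, -1, 0, 2, 0, 0], [-1, 0, 0, -1, 0, 2, 0], [0, 0, 0, -1, 0, 0, 2]].
All simple roots have the same length, so the diagram is simply laced. The associated Dynkin diagram is a chain of 7 nodes with single edges (A_7), so the type is A_7 (the algebra sl(8)).

A7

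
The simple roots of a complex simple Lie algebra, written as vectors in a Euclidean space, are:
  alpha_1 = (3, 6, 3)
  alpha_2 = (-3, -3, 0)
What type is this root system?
Compute the Cartan integers a_ij = 2(alpha_i, alpha_j)/(alpha_j, alpha_j); the resulting 2x2 Cartan matrix is
[[2, -3], [-1, 2]].
The roots have two lengths (squared-length ratio 3:1); the short ones are alpha_{2}. The associated Dynkin diagram is two nodes joined by a triple edge (G_2), so the type is G_2.

type G_2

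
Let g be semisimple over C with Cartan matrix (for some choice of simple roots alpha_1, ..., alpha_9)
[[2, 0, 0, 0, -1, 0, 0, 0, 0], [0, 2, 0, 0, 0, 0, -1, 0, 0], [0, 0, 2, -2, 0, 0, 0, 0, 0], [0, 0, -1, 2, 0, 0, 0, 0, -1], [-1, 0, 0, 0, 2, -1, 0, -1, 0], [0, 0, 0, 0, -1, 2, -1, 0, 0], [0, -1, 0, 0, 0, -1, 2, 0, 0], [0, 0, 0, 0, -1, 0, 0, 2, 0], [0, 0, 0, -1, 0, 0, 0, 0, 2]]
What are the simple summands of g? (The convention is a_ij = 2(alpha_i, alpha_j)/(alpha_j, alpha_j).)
C3 ⊕ D6

The diagram associated to this matrix has two connected components: the simple roots {alpha_3, alpha_4, alpha_9} form a chain of 3 nodes with a double edge at one end; the terminal node there is the unique long simple root (C_3), and {alpha_1, alpha_2, alpha_5, alpha_6, alpha_7, alpha_8} form a chain of 4 nodes with a fork of two nodes at one end (D_6). A semisimple Lie algebra decomposes uniquely as the direct sum of simple ideals, one per connected component of its Dynkin diagram, so g ≅ C_3 ⊕ D_6 (dimension 21 + 66 = 87).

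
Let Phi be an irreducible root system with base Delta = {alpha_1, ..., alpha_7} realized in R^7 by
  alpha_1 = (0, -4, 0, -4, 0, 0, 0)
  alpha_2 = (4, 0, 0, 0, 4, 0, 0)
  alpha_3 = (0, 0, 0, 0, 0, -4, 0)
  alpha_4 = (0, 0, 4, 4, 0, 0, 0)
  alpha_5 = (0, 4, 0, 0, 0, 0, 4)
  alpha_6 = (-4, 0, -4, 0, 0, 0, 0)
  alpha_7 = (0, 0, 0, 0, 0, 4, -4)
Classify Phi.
Compute the Cartan integers a_ij = 2(alpha_i, alpha_j)/(alpha_j, alpha_j); the resulting 7x7 Cartan matrix is
[[2, 0, 0, -1, -1, 0, 0], [0, 2, 0, 0, 0, -1, 0], [0, 0, 2, 0, 0, 0, -1], [-1, 0, 0, 2, 0, -1, 0], [-1, 0, 0, 0, 2, 0, -1], [0, -1, 0, -1, 0, 2, 0], [0, 0, -2, 0, -1, 0, 2]].
The roots have two lengths (squared-length ratio 2:1); the short ones are alpha_{3}. The associated Dynkin diagram is a chain of 7 nodes with a double edge at one end; the terminal node there is the unique short simple root (B_7), so the type is B_7 (the algebra so(15)).

B_7 (so(15))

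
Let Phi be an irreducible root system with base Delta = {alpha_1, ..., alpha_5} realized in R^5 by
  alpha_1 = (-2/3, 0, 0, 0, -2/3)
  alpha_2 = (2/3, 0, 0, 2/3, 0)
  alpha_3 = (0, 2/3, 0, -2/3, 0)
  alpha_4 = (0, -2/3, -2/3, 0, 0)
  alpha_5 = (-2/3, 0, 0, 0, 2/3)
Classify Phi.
Compute the Cartan integers a_ij = 2(alpha_i, alpha_j)/(alpha_j, alpha_j); the resulting 5x5 Cartan matrix is
[[2, -1, 0, 0, 0], [-1, 2, -1, 0, -1], [0, -1, 2, -1, 0], [0, 0, -1, 2, 0], [0, -1, 0, 0, 2]].
All simple roots have the same length, so the diagram is simply laced. The associated Dynkin diagram is a chain of 3 nodes with a fork of two nodes at one end (D_5), so the type is D_5 (the algebra so(10)).

D_5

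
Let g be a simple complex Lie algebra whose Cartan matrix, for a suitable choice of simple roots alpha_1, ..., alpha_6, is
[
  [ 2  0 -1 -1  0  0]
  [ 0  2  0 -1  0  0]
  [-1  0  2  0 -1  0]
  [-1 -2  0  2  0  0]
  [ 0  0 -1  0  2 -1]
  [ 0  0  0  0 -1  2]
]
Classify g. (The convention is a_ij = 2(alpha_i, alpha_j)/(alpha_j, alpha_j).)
The matrix has rank 6 with 2's on the diagonal. Reading the off-diagonal entries as Dynkin edges (a single edge where a_ij = a_ji = -1; a double or triple edge where a_ij * a_ji = 2 or 3), the diagram is a chain of 6 nodes with a double edge at one end; the terminal node there is the unique short simple root (B_6). One simple-root ordering that puts it in standard form is (alpha_6, alpha_5, alpha_3, alpha_1, alpha_4, alpha_2). So the algebra is type B_6, i.e. so(13).

B_6 (so(13))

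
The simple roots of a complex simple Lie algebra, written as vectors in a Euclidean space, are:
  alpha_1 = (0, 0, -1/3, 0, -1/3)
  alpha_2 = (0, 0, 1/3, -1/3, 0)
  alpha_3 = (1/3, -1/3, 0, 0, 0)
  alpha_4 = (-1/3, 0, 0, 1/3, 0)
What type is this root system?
Compute the Cartan integers a_ij = 2(alpha_i, alpha_j)/(alpha_j, alpha_j); the resulting 4x4 Cartan matrix is
[[2, -1, 0, 0], [-1, 2, 0, -1], [0, 0, 2, -1], [0, -1, -1, 2]].
All simple roots have the same length, so the diagram is simply laced. The associated Dynkin diagram is a chain of 4 nodes with single edges (A_4), so the type is A_4 (the algebra sl(5)).

type A_4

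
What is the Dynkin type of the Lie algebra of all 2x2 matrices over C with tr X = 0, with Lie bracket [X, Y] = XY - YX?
This is sl(2), which has dimension 2^2 - 1 = 3 and rank 2 - 1 = 1 (a Cartan subalgebra is the diagonal traceless matrices). In the classification of classical Lie algebras, the special linear algebra sl(n+1) has type A_n; here n = 1, so the Dynkin diagram is a chain of 1 nodes with single edges (A_1). Hence the type is A_1.

type A_1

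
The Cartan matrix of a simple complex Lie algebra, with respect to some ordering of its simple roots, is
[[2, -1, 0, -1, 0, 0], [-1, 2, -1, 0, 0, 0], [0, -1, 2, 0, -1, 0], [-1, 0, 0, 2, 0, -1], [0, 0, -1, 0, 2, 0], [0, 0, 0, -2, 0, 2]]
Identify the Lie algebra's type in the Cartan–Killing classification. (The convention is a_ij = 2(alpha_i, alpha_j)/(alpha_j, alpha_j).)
The matrix has rank 6 with 2's on the diagonal. Reading the off-diagonal entries as Dynkin edges (a single edge where a_ij = a_ji = -1; a double or triple edge where a_ij * a_ji = 2 or 3), the diagram is a chain of 6 nodes with a double edge at one end; the terminal node there is the unique long simple root (C_6). One simple-root ordering that puts it in standard form is (alpha_5, alpha_3, alpha_2, alpha_1, alpha_4, alpha_6). So the algebra is type C_6, i.e. sp(12).

C6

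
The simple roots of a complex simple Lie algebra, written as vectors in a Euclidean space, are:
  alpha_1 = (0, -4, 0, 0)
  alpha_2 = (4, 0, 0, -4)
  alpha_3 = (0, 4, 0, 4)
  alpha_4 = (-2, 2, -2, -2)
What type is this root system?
Compute the Cartan integers a_ij = 2(alpha_i, alpha_j)/(alpha_j, alpha_j); the resulting 4x4 Cartan matrix is
[[2, 0, -1, -1], [0, 2, -1, 0], [-2, -1, 2, 0], [-1, 0, 0, 2]].
The roots have two lengths (squared-length ratio 2:1); the short ones are alpha_{1,4}. The associated Dynkin diagram is a chain of 4 nodes with a double edge between the middle two (F_4), so the type is F_4.

F_4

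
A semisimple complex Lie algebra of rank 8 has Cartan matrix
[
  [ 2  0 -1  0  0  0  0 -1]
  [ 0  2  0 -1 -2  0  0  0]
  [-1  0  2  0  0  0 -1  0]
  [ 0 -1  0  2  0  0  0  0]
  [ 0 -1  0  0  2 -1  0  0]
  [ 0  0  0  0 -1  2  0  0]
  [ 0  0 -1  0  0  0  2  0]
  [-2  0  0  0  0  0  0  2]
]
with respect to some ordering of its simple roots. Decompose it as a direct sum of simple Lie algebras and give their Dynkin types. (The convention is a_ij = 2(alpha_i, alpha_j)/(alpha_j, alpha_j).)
C4 ⊕ F4

The diagram associated to this matrix has two connected components: the simple roots {alpha_1, alpha_3, alpha_7, alpha_8} form a chain of 4 nodes with a double edge at one end; the terminal node there is the unique long simple root (C_4), and {alpha_2, alpha_4, alpha_5, alpha_6} form a chain of 4 nodes with a double edge between the middle two (F_4). A semisimple Lie algebra decomposes uniquely as the direct sum of simple ideals, one per connected component of its Dynkin diagram, so g ≅ C_4 ⊕ F_4 (dimension 36 + 52 = 88).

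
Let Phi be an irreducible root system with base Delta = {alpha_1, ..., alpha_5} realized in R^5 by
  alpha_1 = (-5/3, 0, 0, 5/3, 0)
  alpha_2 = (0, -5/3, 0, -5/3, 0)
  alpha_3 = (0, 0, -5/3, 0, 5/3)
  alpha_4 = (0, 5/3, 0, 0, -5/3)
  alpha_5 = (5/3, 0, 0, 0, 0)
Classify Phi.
Compute the Cartan integers a_ij = 2(alpha_i, alpha_j)/(alpha_j, alpha_j); the resulting 5x5 Cartan matrix is
[[2, -1, 0, 0, -2], [-1, 2, 0, -1, 0], [0, 0, 2, -1, 0], [0, -1, -1, 2, 0], [-1, 0, 0, 0, 2]].
The roots have two lengths (squared-length ratio 2:1); the short ones are alpha_{5}. The associated Dynkin diagram is a chain of 5 nodes with a double edge at one end; the terminal node there is the unique short simple root (B_5), so the type is B_5 (the algebra so(11)).

B5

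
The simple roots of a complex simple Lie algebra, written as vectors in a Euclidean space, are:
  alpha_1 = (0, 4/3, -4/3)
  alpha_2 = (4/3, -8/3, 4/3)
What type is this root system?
Compute the Cartan integers a_ij = 2(alpha_i, alpha_j)/(alpha_j, alpha_j); the resulting 2x2 Cartan matrix is
[[2, -1], [-3, 2]].
The roots have two lengths (squared-length ratio 3:1); the short ones are alpha_{1}. The associated Dynkin diagram is two nodes joined by a triple edge (G_2), so the type is G_2.

G_2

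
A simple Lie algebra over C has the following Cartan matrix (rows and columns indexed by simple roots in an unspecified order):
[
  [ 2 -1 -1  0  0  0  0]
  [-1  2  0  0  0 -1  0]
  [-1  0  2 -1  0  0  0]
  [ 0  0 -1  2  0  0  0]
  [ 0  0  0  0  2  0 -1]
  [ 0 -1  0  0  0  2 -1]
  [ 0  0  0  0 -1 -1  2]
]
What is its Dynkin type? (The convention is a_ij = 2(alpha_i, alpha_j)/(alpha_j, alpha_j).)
A_7 (sl(8))

The matrix has rank 7 with 2's on the diagonal. Reading the off-diagonal entries as Dynkin edges (a single edge where a_ij = a_ji = -1; a double or triple edge where a_ij * a_ji = 2 or 3), the diagram is a chain of 7 nodes with single edges (A_7). One simple-root ordering that puts it in standard form is (alpha_4, alpha_3, alpha_1, alpha_2, alpha_6, alpha_7, alpha_5). So the algebra is type A_7, i.e. sl(8).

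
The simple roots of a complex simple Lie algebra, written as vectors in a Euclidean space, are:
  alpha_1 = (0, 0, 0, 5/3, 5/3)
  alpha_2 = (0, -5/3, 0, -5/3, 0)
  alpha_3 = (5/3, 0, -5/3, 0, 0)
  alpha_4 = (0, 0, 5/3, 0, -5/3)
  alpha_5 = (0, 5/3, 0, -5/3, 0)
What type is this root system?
Compute the Cartan integers a_ij = 2(alpha_i, alpha_j)/(alpha_j, alpha_j); the resulting 5x5 Cartan matrix is
[[2, -1, 0, -1, -1], [-1, 2, 0, 0, 0], [0, 0, 2, -1, 0], [-1, 0, -1, 2, 0], [-1, 0, 0, 0, 2]].
All simple roots have the same length, so the diagram is simply laced. The associated Dynkin diagram is a chain of 3 nodes with a fork of two nodes at one end (D_5), so the type is D_5 (the algebra so(10)).

D_5 (so(10))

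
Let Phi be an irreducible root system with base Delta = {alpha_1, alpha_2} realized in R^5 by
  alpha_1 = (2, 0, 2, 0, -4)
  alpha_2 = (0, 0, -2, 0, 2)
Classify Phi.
G2

Compute the Cartan integers a_ij = 2(alpha_i, alpha_j)/(alpha_j, alpha_j); the resulting 2x2 Cartan matrix is
[[2, -3], [-1, 2]].
The roots have two lengths (squared-length ratio 3:1); the short ones are alpha_{2}. The associated Dynkin diagram is two nodes joined by a triple edge (G_2), so the type is G_2.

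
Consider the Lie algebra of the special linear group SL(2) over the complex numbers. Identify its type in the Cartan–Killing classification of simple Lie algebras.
A_1

This is sl(2), which has dimension 2^2 - 1 = 3 and rank 2 - 1 = 1 (a Cartan subalgebra is the diagonal traceless matrices). In the classification of classical Lie algebras, the special linear algebra sl(n+1) has type A_n; here n = 1, so the Dynkin diagram is a chain of 1 nodes with single edges (A_1). Hence the type is A_1.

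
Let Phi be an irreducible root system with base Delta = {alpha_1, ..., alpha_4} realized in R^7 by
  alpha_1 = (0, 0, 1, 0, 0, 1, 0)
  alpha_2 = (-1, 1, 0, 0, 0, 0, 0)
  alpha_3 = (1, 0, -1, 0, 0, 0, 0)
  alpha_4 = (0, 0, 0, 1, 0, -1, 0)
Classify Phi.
Compute the Cartan integers a_ij = 2(alpha_i, alpha_j)/(alpha_j, alpha_j); the resulting 4x4 Cartan matrix is
[[2, 0, -1, -1], [0, 2, -1, 0], [-1, -1, 2, 0], [-1, 0, 0, 2]].
All simple roots have the same length, so the diagram is simply laced. The associated Dynkin diagram is a chain of 4 nodes with single edges (A_4), so the type is A_4 (the algebra sl(5)).

A_4 (sl(5))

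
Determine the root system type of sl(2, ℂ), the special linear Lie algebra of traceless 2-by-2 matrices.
This is sl(2), which has dimension 2^2 - 1 = 3 and rank 2 - 1 = 1 (a Cartan subalgebra is the diagonal traceless matrices). In the classification of classical Lie algebras, the special linear algebra sl(n+1) has type A_n; here n = 1, so the Dynkin diagram is a chain of 1 nodes with single edges (A_1). Hence the type is A_1.

A_1 (sl(2))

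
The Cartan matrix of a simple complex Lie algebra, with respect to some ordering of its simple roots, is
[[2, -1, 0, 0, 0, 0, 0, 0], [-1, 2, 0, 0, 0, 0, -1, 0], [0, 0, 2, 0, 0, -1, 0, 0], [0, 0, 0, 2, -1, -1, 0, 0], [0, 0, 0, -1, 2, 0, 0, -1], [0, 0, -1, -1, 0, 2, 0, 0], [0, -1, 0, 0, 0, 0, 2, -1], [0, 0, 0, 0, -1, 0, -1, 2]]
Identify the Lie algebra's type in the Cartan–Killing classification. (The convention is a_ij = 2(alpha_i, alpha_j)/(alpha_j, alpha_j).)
A_8

The matrix has rank 8 with 2's on the diagonal. Reading the off-diagonal entries as Dynkin edges (a single edge where a_ij = a_ji = -1; a double or triple edge where a_ij * a_ji = 2 or 3), the diagram is a chain of 8 nodes with single edges (A_8). One simple-root ordering that puts it in standard form is (alpha_3, alpha_6, alpha_4, alpha_5, alpha_8, alpha_7, alpha_2, alpha_1). So the algebra is type A_8, i.e. sl(9).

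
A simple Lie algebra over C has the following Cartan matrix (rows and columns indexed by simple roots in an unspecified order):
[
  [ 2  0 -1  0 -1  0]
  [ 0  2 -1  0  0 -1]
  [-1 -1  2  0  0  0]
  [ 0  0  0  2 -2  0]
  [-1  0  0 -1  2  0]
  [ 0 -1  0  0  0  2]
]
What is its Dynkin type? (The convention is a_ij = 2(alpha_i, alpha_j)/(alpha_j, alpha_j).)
The matrix has rank 6 with 2's on the diagonal. Reading the off-diagonal entries as Dynkin edges (a single edge where a_ij = a_ji = -1; a double or triple edge where a_ij * a_ji = 2 or 3), the diagram is a chain of 6 nodes with a double edge at one end; the terminal node there is the unique long simple root (C_6). One simple-root ordering that puts it in standard form is (alpha_6, alpha_2, alpha_3, alpha_1, alpha_5, alpha_4). So the algebra is type C_6, i.e. sp(12).

C6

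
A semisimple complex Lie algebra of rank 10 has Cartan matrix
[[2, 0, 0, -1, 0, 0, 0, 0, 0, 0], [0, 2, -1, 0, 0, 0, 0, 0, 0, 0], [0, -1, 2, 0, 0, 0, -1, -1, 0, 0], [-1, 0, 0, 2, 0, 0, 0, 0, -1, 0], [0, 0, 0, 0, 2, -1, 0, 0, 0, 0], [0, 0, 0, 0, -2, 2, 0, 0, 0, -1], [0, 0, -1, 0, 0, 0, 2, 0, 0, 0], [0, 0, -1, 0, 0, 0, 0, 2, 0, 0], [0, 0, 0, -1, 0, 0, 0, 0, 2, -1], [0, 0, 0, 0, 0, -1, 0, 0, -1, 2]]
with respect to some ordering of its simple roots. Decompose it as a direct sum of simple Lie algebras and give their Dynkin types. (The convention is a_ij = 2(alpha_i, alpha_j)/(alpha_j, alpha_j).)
B_6 ⊕ D_4

The diagram associated to this matrix has two connected components: the simple roots {alpha_1, alpha_4, alpha_5, alpha_6, alpha_9, alpha_10} form a chain of 6 nodes with a double edge at one end; the terminal node there is the unique short simple root (B_6), and {alpha_2, alpha_3, alpha_7, alpha_8} form a chain of 2 nodes with a fork of two nodes at one end (D_4). A semisimple Lie algebra decomposes uniquely as the direct sum of simple ideals, one per connected component of its Dynkin diagram, so g ≅ B_6 ⊕ D_4 (dimension 78 + 28 = 106).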